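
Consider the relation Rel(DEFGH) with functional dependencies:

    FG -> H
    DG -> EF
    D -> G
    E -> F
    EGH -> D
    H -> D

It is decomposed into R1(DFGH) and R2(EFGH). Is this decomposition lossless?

Yes

Common attributes: R1 ∩ R2 = {FGH}.
Closure of {FGH}: H → D applies, adding D; DG → EF applies, adding E. So (FGH)⁺ = {DEFGH}.
This closure contains every attribute of R1, so R1 ∩ R2 → R1. The join is lossless.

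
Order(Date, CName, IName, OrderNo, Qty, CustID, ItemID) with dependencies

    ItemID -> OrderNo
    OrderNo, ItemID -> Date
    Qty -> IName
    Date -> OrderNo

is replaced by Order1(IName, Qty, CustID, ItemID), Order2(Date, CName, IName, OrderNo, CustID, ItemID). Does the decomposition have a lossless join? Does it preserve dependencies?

lossy but dependency-preserving

Lossless test: (IName, CustID, ItemID)⁺ = {Date, IName, OrderNo, CustID, ItemID}, which is a superkey of neither fragment — lossy.
Dependency preservation: every FD's attributes lie within a single fragment, so each can be enforced locally — preserved.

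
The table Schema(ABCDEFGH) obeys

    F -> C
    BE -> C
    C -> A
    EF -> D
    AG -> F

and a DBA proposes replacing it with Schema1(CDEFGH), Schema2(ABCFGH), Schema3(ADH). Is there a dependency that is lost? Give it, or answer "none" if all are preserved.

Check BE → C: no single fragment contains all of {BCE}, and the restricted closure of {BE} across the fragments never reaches {C}.
F → C is preserved.
C → A is preserved.
EF → D is preserved.
AG → F is preserved.

BE -> C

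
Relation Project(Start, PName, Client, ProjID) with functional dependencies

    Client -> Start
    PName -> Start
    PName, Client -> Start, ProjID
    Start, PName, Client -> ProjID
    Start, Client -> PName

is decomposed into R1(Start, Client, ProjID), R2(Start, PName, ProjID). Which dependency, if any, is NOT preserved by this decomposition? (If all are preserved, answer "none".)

Start, Client -> PName

Check Start, Client → PName: no single fragment contains all of {Start, PName, Client}, and the restricted closure of {Start, Client} across the fragments never reaches {PName}.
Client → Start is preserved.
PName → Start is preserved.
PName, Client → Start, ProjID is preserved.
Start, PName, Client → ProjID is preserved.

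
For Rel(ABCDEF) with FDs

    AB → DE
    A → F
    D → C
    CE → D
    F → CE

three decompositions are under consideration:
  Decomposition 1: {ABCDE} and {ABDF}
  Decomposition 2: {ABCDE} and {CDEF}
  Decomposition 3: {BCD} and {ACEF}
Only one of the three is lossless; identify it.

Decomposition 1: common = {ABD}, closure = {ABCDEF} → lossless.
Decomposition 2: common = {CDE}, closure = {CDE} → lossy.
Decomposition 3: common = {C}, closure = {C} → lossy.

Decomposition 1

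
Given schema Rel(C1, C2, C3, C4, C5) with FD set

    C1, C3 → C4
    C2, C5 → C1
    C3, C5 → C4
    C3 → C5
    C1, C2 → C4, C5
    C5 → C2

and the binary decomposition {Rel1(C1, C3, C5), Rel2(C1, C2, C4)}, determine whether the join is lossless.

No

Common attributes: Rel1 ∩ Rel2 = {C1}.
No dependency enlarges {C1}, so (C1)⁺ = {C1}.
The closure contains neither all of Rel1 = {C1, C3, C5} nor all of Rel2 = {C1, C2, C4}, so the common attributes are not a superkey of either fragment. The join is lossy.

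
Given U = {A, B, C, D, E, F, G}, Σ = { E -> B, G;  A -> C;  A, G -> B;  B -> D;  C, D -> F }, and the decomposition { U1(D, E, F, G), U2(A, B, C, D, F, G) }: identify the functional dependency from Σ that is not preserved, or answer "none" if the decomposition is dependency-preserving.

E -> B, G

Check E → B, G: no single fragment contains all of {B, E, G}, and the restricted closure of {E} across the fragments never reaches {B, G}.
A → C is preserved.
A, G → B is preserved.
B → D is preserved.
C, D → F is preserved.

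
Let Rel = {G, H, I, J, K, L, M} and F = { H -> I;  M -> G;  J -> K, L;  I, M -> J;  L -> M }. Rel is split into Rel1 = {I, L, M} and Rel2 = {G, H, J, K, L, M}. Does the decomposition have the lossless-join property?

No

Common attributes: Rel1 ∩ Rel2 = {L, M}.
Closure of {L, M}: M → G applies, adding G. So (L, M)⁺ = {G, L, M}.
The closure contains neither all of Rel1 = {I, L, M} nor all of Rel2 = {G, H, J, K, L, M}, so the common attributes are not a superkey of either fragment. The join is lossy.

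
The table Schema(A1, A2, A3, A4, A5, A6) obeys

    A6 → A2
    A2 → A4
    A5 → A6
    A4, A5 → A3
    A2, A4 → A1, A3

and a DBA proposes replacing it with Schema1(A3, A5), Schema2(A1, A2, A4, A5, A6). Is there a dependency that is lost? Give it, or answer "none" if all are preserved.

A2, A4 → A1, A3

Check A2, A4 → A1, A3: no single fragment contains all of {A1, A2, A3, A4}, and the restricted closure of {A2, A4} across the fragments never reaches {A1, A3}.
A6 → A2 is preserved.
A2 → A4 is preserved.
A5 → A6 is preserved.
A4, A5 → A3 is preserved.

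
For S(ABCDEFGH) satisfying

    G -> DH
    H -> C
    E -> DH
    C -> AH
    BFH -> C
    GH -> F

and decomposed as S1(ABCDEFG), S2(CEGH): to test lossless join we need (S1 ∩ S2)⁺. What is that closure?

S1 ∩ S2 = {CEG}.
G → DH applies, adding DH
C → AH applies, adding A
GH → F applies, adding F
Closure: {ACDEFGH}.

ACDEFGH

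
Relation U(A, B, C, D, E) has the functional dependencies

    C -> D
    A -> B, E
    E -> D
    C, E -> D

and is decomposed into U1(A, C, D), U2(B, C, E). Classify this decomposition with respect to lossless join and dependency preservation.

Lossless test: (C)⁺ = {C, D}, which is a superkey of neither fragment — lossy.
Dependency preservation: the restricted closure of {A} across the fragments never reaches {B, E}, so A → B, E cannot be enforced without a join — not preserved.

lossy and not dependency-preserving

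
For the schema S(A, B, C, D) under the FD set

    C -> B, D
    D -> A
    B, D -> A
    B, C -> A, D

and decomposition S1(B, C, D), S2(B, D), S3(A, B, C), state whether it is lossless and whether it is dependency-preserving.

Lossless test (chase): Rows 1 and 3 agree on C; apply C→B, D and equate their B, D entries. Rows 1 and 2 agree on D; apply D→A and equate their A entries. Rows 1 and 3 agree on D; apply D→A and equate their A entries. Row 1 is now all distinguished symbols — the join is lossless.
Dependency preservation: the restricted closure of {D} across the fragments never reaches {A}, so D → A cannot be enforced without a join — not preserved.

lossless but not dependency-preserving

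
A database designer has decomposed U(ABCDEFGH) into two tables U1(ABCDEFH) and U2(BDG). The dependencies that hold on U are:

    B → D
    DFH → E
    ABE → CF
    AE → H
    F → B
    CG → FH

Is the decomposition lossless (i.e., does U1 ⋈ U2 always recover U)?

Common attributes: U1 ∩ U2 = {BD}.
No dependency enlarges {BD}, so (BD)⁺ = {BD}.
The closure contains neither all of U1 = {ABCDEFH} nor all of U2 = {BDG}, so the common attributes are not a superkey of either fragment. The join is lossy.

No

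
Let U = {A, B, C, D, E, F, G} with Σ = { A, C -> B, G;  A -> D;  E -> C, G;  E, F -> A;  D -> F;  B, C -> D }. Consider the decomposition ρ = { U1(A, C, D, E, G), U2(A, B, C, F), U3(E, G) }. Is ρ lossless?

Chase test. Columns are A, B, C, D, E, F, G; row i has aⱼ where attribute j ∈ Ui, else bᵢⱼ.
Initial tableau (one row per fragment):
  row 1: a1 b12 a3 a4 a5 b16 a7
  row 2: a1 a2 a3 b24 b25 a6 b27
  row 3: b31 b32 b33 b34 a5 b36 a7
Rows 1 and 2 agree on A, C; apply A, C→B, G and equate their B, G entries.
Rows 1 and 2 agree on A; apply A→D and equate their D entries.
Rows 1 and 3 agree on E; apply E→C, G and equate their C, G entries.
Rows 1 and 2 agree on D; apply D→F and equate their F entries.
Row 1 is now all distinguished symbols — the join is lossless.

Yes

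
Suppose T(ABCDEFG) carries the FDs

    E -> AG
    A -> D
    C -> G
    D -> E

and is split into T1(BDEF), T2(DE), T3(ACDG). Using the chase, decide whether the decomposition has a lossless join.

No

Chase test. Columns are ABCDEFG; row i has aⱼ where attribute j ∈ Ti, else bᵢⱼ.
Initial tableau (one row per fragment):
  row 1: b11 a2 b13 a4 a5 a6 b17
  row 2: b21 b22 b23 a4 a5 b26 b27
  row 3: a1 b32 a3 a4 b35 b36 a7
Rows 1 and 2 agree on E; apply E→AG and equate their AG entries.
Rows 1 and 3 agree on D; apply D→E and equate their E entries.
Rows 1 and 3 agree on E; apply E→AG and equate their AG entries.
No row becomes fully distinguished — the join is lossy.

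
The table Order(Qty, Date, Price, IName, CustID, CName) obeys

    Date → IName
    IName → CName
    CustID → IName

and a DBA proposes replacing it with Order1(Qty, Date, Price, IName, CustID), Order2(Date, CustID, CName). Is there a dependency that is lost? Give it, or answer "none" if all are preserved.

IName → CName

Check IName → CName: no single fragment contains all of {IName, CName}, and the restricted closure of {IName} across the fragments never reaches {CName}.
Date → IName is preserved.
CustID → IName is preserved.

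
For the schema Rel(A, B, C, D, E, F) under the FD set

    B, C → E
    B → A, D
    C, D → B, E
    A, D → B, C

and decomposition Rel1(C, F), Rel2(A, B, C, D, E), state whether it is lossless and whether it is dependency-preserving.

Lossless test: (C)⁺ = {C}, which is a superkey of neither fragment — lossy.
Dependency preservation: every FD's attributes lie within a single fragment, so each can be enforced locally — preserved.

lossy but dependency-preserving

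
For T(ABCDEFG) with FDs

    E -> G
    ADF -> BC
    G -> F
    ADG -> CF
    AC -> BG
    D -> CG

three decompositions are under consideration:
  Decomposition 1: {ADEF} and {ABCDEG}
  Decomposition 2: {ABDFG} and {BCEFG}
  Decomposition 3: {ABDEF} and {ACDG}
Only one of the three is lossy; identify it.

Decomposition 2

Decomposition 1: common = {ADE}, closure = {ABCDEFG} → lossless.
Decomposition 2: common = {BFG}, closure = {BFG} → lossy.
Decomposition 3: common = {AD}, closure = {ABCDFG} → lossless.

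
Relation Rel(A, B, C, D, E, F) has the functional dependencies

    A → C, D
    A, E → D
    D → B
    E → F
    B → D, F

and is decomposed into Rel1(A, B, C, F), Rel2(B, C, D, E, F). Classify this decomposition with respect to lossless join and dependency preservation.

Lossless test: (B, C, F)⁺ = {B, C, D, F}, which is a superkey of neither fragment — lossy.
Dependency preservation: A → C, D; A, E → D are not contained in any single fragment, but the restricted closure of each left-hand side across the fragments still reaches the right-hand side; the remaining FDs each lie inside some fragment. All dependencies are preserved.

lossy but dependency-preserving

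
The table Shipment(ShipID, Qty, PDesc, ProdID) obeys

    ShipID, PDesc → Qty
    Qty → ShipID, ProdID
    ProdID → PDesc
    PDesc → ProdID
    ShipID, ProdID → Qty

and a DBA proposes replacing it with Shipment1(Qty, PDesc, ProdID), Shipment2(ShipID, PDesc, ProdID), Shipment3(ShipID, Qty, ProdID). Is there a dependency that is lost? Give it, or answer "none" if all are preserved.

ShipID, PDesc → Qty: restricted closure across fragments reaches Qty.
Qty → ShipID, ProdID lies within Shipment3.
ProdID → PDesc lies within Shipment1.
PDesc → ProdID lies within Shipment1.
ShipID, ProdID → Qty lies within Shipment3.
Every dependency is enforceable on the fragments, so the decomposition is dependency-preserving.

none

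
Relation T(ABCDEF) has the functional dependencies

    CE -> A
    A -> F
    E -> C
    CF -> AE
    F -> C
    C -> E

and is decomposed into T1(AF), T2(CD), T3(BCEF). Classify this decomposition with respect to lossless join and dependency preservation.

lossy but dependency-preserving

Lossless test (chase): Rows 1 and 3 agree on F; apply F→C and equate their C entries. Rows 1 and 2 agree on C; apply C→E and equate their E entries. Rows 1 and 3 agree on C; apply C→E and equate their E entries. Rows 1 and 2 agree on CE; apply CE→A and equate their A entries. Rows 1 and 3 agree on CE; apply CE→A and equate their A entries. Rows 1 and 2 agree on A; apply A→F and equate their F entries. No row becomes fully distinguished — the join is lossy.
Dependency preservation: CE → A; CF → AE are not contained in any single fragment, but the restricted closure of each left-hand side across the fragments still reaches the right-hand side; the remaining FDs each lie inside some fragment. All dependencies are preserved.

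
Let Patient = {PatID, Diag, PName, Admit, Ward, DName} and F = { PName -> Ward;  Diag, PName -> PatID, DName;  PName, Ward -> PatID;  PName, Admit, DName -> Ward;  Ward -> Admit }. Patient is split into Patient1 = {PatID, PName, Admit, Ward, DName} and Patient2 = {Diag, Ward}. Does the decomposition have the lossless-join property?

Common attributes: Patient1 ∩ Patient2 = {Ward}.
Closure of {Ward}: Ward → Admit applies, adding Admit. So (Ward)⁺ = {Admit, Ward}.
The closure contains neither all of Patient1 = {PatID, PName, Admit, Ward, DName} nor all of Patient2 = {Diag, Ward}, so the common attributes are not a superkey of either fragment. The join is lossy.

No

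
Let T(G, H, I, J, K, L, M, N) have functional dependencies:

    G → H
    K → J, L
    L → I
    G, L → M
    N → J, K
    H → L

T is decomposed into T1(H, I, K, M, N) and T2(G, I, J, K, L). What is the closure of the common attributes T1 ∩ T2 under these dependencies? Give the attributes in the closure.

I, J, K, L

T1 ∩ T2 = {I, K}.
K → J, L applies, adding J, L
Closure: {I, J, K, L}.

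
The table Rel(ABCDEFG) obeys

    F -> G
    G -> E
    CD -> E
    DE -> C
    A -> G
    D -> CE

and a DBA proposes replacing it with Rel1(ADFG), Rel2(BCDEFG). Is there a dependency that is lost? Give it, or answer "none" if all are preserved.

F → G lies within Rel1.
G → E lies within Rel2.
CD → E lies within Rel2.
DE → C lies within Rel2.
A → G lies within Rel1.
D → CE lies within Rel2.
Every dependency is enforceable on the fragments, so the decomposition is dependency-preserving.

none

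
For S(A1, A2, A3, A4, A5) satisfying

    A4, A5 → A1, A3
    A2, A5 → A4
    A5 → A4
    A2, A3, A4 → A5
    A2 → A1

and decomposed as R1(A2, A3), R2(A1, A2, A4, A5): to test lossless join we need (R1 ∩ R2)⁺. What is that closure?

R1 ∩ R2 = {A2}.
A2 → A1 applies, adding A1
Closure: {A1, A2}.

A1, A2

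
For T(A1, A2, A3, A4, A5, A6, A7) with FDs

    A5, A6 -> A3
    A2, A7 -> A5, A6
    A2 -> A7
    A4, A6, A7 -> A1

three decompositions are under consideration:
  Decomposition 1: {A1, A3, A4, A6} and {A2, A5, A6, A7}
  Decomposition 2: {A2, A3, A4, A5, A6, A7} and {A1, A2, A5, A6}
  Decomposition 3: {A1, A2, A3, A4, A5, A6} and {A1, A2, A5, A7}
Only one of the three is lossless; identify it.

Decomposition 3

Decomposition 1: common = {A6}, closure = {A6} → lossy.
Decomposition 2: common = {A2, A5, A6}, closure = {A2, A3, A5, A6, A7} → lossy.
Decomposition 3: common = {A1, A2, A5}, closure = {A1, A2, A3, A5, A6, A7} → lossless.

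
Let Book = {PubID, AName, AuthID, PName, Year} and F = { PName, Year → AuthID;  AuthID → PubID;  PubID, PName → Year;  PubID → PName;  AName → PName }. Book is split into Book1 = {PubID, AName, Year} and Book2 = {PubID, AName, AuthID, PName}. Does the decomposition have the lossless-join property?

Yes

Common attributes: Book1 ∩ Book2 = {PubID, AName}.
Closure of {PubID, AName}: PubID → PName applies, adding PName; PubID, PName → Year applies, adding Year; PName, Year → AuthID applies, adding AuthID. So (PubID, AName)⁺ = {PubID, AName, AuthID, PName, Year}.
This closure contains every attribute of Book1, so Book1 ∩ Book2 → Book1. The join is lossless.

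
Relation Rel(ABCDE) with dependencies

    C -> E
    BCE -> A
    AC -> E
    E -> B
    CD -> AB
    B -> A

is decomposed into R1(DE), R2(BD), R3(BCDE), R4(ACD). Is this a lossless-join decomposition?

Yes

Chase test. Columns are ABCDE; row i has aⱼ where attribute j ∈ Ri, else bᵢⱼ.
Initial tableau (one row per fragment):
  row 1: b11 b12 b13 a4 a5
  row 2: b21 a2 b23 a4 b25
  row 3: b31 a2 a3 a4 a5
  row 4: a1 b42 a3 a4 b45
Rows 3 and 4 agree on C; apply C→E and equate their E entries.
Rows 1 and 3 agree on E; apply E→B and equate their B entries.
Rows 1 and 4 agree on E; apply E→B and equate their B entries.
Rows 3 and 4 agree on CD; apply CD→AB and equate their AB entries.
Rows 1 and 2 agree on B; apply B→A and equate their A entries.
Rows 1 and 3 agree on B; apply B→A and equate their A entries.
Row 3 is now all distinguished symbols — the join is lossless.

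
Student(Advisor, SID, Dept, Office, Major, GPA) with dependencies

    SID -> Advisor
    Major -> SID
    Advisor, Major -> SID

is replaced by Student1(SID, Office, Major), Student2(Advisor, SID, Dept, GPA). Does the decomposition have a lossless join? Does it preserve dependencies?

lossy but dependency-preserving

Lossless test: (SID)⁺ = {Advisor, SID}, which is a superkey of neither fragment — lossy.
Dependency preservation: Advisor, Major → SID is not contained in any single fragment, but the restricted closure of its left-hand side across the fragments still reaches the right-hand side; the remaining FDs each lie inside some fragment. All dependencies are preserved.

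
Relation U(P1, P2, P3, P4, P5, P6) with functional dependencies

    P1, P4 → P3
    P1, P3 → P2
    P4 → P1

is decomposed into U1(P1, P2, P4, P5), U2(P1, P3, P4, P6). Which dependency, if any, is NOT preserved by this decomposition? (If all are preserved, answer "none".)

P1, P3 → P2

Check P1, P3 → P2: no single fragment contains all of {P1, P2, P3}, and the restricted closure of {P1, P3} across the fragments never reaches {P2}.
P1, P4 → P3 is preserved.
P4 → P1 is preserved.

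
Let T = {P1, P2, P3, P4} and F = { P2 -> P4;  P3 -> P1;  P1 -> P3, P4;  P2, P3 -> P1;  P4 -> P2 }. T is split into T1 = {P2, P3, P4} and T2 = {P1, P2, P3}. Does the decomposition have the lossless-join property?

Common attributes: T1 ∩ T2 = {P2, P3}.
Closure of {P2, P3}: P2 → P4 applies, adding P4; P3 → P1 applies, adding P1. So (P2, P3)⁺ = {P1, P2, P3, P4}.
This closure contains every attribute of T1, so T1 ∩ T2 → T1. The join is lossless.

Yes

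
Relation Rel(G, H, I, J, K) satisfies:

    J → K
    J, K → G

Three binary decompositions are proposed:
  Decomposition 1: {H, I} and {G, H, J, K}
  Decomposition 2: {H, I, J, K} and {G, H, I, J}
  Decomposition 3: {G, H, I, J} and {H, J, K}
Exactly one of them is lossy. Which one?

Decomposition 1

Decomposition 1: common = {H}, closure = {H} → lossy.
Decomposition 2: common = {H, I, J}, closure = {G, H, I, J, K} → lossless.
Decomposition 3: common = {H, J}, closure = {G, H, J, K} → lossless.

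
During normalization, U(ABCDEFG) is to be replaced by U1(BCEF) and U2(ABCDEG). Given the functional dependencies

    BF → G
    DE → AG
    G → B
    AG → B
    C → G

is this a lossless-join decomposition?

Common attributes: U1 ∩ U2 = {BCE}.
Closure of {BCE}: C → G applies, adding G. So (BCE)⁺ = {BCEG}.
The closure contains neither all of U1 = {BCEF} nor all of U2 = {ABCDEG}, so the common attributes are not a superkey of either fragment. The join is lossy.

No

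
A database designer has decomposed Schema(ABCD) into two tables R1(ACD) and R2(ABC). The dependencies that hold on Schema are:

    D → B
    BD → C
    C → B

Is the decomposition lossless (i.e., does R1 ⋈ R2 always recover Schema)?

Common attributes: R1 ∩ R2 = {AC}.
Closure of {AC}: C → B applies, adding B. So (AC)⁺ = {ABC}.
This closure contains every attribute of R2, so R1 ∩ R2 → R2. The join is lossless.

Yes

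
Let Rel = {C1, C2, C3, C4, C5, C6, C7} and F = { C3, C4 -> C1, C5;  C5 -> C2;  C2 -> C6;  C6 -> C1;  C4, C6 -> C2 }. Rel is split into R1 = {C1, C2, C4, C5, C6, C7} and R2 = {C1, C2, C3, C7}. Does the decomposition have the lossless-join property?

Common attributes: R1 ∩ R2 = {C1, C2, C7}.
Closure of {C1, C2, C7}: C2 → C6 applies, adding C6. So (C1, C2, C7)⁺ = {C1, C2, C6, C7}.
The closure contains neither all of R1 = {C1, C2, C4, C5, C6, C7} nor all of R2 = {C1, C2, C3, C7}, so the common attributes are not a superkey of either fragment. The join is lossy.

No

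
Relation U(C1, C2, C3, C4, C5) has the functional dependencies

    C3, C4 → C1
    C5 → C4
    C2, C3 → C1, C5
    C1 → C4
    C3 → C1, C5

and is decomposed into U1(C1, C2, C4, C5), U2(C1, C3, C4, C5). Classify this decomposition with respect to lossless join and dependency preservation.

lossy but dependency-preserving

Lossless test: (C1, C4, C5)⁺ = {C1, C4, C5}, which is a superkey of neither fragment — lossy.
Dependency preservation: C2, C3 → C1, C5 is not contained in any single fragment, but the restricted closure of its left-hand side across the fragments still reaches the right-hand side; the remaining FDs each lie inside some fragment. All dependencies are preserved.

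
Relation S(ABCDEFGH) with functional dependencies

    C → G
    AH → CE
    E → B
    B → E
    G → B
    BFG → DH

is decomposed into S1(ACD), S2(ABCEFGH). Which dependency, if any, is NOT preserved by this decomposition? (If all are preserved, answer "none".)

Check BFG → DH: no single fragment contains all of {BDFGH}, and the restricted closure of {BFG} across the fragments never reaches {DH}.
C → G is preserved.
AH → CE is preserved.
E → B is preserved.
B → E is preserved.
G → B is preserved.

BFG → DH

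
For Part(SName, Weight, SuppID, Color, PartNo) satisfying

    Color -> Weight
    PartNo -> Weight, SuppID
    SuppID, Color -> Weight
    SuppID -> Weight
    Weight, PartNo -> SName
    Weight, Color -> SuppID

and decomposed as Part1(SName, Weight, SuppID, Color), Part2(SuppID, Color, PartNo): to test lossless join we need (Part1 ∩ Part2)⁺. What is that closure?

Weight, SuppID, Color

Part1 ∩ Part2 = {SuppID, Color}.
Color → Weight applies, adding Weight
Closure: {Weight, SuppID, Color}.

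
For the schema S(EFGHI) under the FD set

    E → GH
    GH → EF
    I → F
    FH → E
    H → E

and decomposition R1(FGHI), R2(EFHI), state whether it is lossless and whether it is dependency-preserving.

lossless and dependency-preserving

Lossless test: (FHI)⁺ = {EFGHI}, which contains all of one fragment — lossless.
Dependency preservation: E → GH; GH → EF are not contained in any single fragment, but the restricted closure of each left-hand side across the fragments still reaches the right-hand side; the remaining FDs each lie inside some fragment. All dependencies are preserved.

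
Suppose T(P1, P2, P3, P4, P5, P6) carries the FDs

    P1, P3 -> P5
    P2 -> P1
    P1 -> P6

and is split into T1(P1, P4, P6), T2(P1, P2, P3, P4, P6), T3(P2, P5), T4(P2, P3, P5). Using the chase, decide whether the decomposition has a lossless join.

Chase test. Columns are P1, P2, P3, P4, P5, P6; row i has aⱼ where attribute j ∈ Ti, else bᵢⱼ.
Initial tableau (one row per fragment):
  row 1: a1 b12 b13 a4 b15 a6
  row 2: a1 a2 a3 a4 b25 a6
  row 3: b31 a2 b33 b34 a5 b36
  row 4: b41 a2 a3 b44 a5 b46
Rows 2 and 3 agree on P2; apply P2→P1 and equate their P1 entries.
Rows 2 and 4 agree on P2; apply P2→P1 and equate their P1 entries.
Rows 1 and 3 agree on P1; apply P1→P6 and equate their P6 entries.
Rows 1 and 4 agree on P1; apply P1→P6 and equate their P6 entries.
Rows 2 and 4 agree on P1, P3; apply P1, P3→P5 and equate their P5 entries.
Row 2 is now all distinguished symbols — the join is lossless.

Yes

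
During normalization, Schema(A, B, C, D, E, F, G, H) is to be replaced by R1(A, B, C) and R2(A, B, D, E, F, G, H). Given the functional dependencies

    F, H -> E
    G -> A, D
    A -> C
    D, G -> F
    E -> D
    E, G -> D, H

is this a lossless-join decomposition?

Common attributes: R1 ∩ R2 = {A, B}.
Closure of {A, B}: A → C applies, adding C. So (A, B)⁺ = {A, B, C}.
This closure contains every attribute of R1, so R1 ∩ R2 → R1. The join is lossless.

Yes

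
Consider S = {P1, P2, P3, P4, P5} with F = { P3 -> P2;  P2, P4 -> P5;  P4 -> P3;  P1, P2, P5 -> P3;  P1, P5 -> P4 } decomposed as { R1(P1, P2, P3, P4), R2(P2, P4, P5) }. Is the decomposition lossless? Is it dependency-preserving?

Lossless test: (P2, P4)⁺ = {P2, P3, P4, P5}, which contains all of one fragment — lossless.
Dependency preservation: the restricted closure of {P1, P2, P5} across the fragments never reaches {P3}, so P1, P2, P5 → P3 cannot be enforced without a join — not preserved.

lossless but not dependency-preserving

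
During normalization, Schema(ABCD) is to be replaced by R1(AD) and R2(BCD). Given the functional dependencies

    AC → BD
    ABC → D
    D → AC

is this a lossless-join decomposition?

Common attributes: R1 ∩ R2 = {D}.
Closure of {D}: D → AC applies, adding AC; AC → BD applies, adding B. So (D)⁺ = {ABCD}.
This closure contains every attribute of R1, so R1 ∩ R2 → R1. The join is lossless.

Yes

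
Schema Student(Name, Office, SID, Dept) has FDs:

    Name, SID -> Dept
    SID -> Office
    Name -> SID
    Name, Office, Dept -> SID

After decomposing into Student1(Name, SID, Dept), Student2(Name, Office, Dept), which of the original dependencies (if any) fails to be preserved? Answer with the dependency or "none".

SID -> Office

Check SID → Office: no single fragment contains all of {Office, SID}, and the restricted closure of {SID} across the fragments never reaches {Office}.
Name, SID → Dept is preserved.
Name → SID is preserved.
Name, Office, Dept → SID is preserved.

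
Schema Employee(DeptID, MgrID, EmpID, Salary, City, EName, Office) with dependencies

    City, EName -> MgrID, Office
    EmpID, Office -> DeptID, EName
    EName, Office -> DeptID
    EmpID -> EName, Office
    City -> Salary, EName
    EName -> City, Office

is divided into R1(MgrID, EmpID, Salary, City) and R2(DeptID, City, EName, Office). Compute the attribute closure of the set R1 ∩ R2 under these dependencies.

DeptID, MgrID, Salary, City, EName, Office

R1 ∩ R2 = {City}.
City → Salary, EName applies, adding Salary, EName
EName → City, Office applies, adding Office
City, EName → MgrID, Office applies, adding MgrID
EName, Office → DeptID applies, adding DeptID
Closure: {DeptID, MgrID, Salary, City, EName, Office}.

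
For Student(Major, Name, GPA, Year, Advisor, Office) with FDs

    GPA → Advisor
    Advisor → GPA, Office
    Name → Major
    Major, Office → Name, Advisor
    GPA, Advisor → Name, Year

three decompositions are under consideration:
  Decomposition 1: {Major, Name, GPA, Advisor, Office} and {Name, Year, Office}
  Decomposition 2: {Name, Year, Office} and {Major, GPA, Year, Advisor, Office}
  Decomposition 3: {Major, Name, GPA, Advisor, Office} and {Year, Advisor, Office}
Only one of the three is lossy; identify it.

Decomposition 2

Decomposition 1: common = {Name, Office}, closure = {Major, Name, GPA, Year, Advisor, Office} → lossless.
Decomposition 2: common = {Year, Office}, closure = {Year, Office} → lossy.
Decomposition 3: common = {Advisor, Office}, closure = {Major, Name, GPA, Year, Advisor, Office} → lossless.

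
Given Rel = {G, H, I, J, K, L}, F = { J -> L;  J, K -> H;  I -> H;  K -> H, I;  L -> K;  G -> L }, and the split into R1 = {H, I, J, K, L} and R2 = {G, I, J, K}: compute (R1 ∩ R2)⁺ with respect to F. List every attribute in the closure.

R1 ∩ R2 = {I, J, K}.
J → L applies, adding L
J, K → H applies, adding H
Closure: {H, I, J, K, L}.

H, I, J, K, L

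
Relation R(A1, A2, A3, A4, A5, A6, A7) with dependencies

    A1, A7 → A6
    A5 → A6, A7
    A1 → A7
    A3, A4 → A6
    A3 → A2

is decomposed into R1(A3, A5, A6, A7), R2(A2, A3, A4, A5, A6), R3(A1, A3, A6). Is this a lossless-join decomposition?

No

Chase test. Columns are A1, A2, A3, A4, A5, A6, A7; row i has aⱼ where attribute j ∈ Ri, else bᵢⱼ.
Initial tableau (one row per fragment):
  row 1: b11 b12 a3 b14 a5 a6 a7
  row 2: b21 a2 a3 a4 a5 a6 b27
  row 3: a1 b32 a3 b34 b35 a6 b37
Rows 1 and 2 agree on A5; apply A5→A6, A7 and equate their A6, A7 entries.
Rows 1 and 2 agree on A3; apply A3→A2 and equate their A2 entries.
Rows 1 and 3 agree on A3; apply A3→A2 and equate their A2 entries.
No row becomes fully distinguished — the join is lossy.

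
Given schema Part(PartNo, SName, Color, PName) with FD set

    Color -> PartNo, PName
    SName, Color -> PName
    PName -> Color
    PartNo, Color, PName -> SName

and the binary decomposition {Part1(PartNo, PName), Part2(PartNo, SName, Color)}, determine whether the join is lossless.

Common attributes: Part1 ∩ Part2 = {PartNo}.
No dependency enlarges {PartNo}, so (PartNo)⁺ = {PartNo}.
The closure contains neither all of Part1 = {PartNo, PName} nor all of Part2 = {PartNo, SName, Color}, so the common attributes are not a superkey of either fragment. The join is lossy.

No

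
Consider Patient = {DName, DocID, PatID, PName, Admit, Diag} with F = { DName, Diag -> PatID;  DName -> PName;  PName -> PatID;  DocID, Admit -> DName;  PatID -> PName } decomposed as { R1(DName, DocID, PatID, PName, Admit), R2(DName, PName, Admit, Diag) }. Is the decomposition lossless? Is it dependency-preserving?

Lossless test: (DName, PName, Admit)⁺ = {DName, PatID, PName, Admit}, which is a superkey of neither fragment — lossy.
Dependency preservation: DName, Diag → PatID is not contained in any single fragment, but the restricted closure of its left-hand side across the fragments still reaches the right-hand side; the remaining FDs each lie inside some fragment. All dependencies are preserved.

lossy but dependency-preserving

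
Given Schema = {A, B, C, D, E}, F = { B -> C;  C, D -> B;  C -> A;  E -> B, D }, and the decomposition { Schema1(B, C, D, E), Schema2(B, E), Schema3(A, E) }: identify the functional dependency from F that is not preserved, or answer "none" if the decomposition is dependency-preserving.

C -> A

Check C → A: no single fragment contains all of {A, C}, and the restricted closure of {C} across the fragments never reaches {A}.
B → C is preserved.
C, D → B is preserved.
E → B, D is preserved.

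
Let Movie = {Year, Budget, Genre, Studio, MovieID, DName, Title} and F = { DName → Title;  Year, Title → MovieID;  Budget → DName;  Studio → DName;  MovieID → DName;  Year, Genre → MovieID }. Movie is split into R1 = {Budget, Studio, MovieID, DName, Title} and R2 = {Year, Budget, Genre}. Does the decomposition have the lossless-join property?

Common attributes: R1 ∩ R2 = {Budget}.
Closure of {Budget}: Budget → DName applies, adding DName; DName → Title applies, adding Title. So (Budget)⁺ = {Budget, DName, Title}.
The closure contains neither all of R1 = {Budget, Studio, MovieID, DName, Title} nor all of R2 = {Year, Budget, Genre}, so the common attributes are not a superkey of either fragment. The join is lossy.

No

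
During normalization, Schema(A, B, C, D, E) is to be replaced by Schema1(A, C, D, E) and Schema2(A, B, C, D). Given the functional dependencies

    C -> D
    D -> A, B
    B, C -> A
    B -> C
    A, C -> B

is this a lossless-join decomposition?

Yes

Common attributes: Schema1 ∩ Schema2 = {A, C, D}.
Closure of {A, C, D}: D → A, B applies, adding B. So (A, C, D)⁺ = {A, B, C, D}.
This closure contains every attribute of Schema2, so Schema1 ∩ Schema2 → Schema2. The join is lossless.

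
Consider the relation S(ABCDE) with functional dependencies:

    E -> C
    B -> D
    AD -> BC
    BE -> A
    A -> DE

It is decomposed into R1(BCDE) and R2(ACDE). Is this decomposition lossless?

Common attributes: R1 ∩ R2 = {CDE}.
No dependency enlarges {CDE}, so (CDE)⁺ = {CDE}.
The closure contains neither all of R1 = {BCDE} nor all of R2 = {ACDE}, so the common attributes are not a superkey of either fragment. The join is lossy.

No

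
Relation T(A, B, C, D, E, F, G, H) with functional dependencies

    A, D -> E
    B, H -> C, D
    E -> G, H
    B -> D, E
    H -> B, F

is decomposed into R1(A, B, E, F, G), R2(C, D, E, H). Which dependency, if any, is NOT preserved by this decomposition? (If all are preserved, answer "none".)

A, D -> E

Check A, D → E: no single fragment contains all of {A, D, E}, and the restricted closure of {A, D} across the fragments never reaches {E}.
B, H → C, D is preserved.
E → G, H is preserved.
B → D, E is preserved.
H → B, F is preserved.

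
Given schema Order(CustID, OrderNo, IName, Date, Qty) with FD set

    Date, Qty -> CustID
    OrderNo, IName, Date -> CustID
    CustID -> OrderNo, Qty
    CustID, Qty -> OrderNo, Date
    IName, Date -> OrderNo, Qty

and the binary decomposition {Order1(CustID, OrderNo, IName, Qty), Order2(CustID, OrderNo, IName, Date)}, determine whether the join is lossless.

Yes

Common attributes: Order1 ∩ Order2 = {CustID, OrderNo, IName}.
Closure of {CustID, OrderNo, IName}: CustID → OrderNo, Qty applies, adding Qty; CustID, Qty → OrderNo, Date applies, adding Date. So (CustID, OrderNo, IName)⁺ = {CustID, OrderNo, IName, Date, Qty}.
This closure contains every attribute of Order1, so Order1 ∩ Order2 → Order1. The join is lossless.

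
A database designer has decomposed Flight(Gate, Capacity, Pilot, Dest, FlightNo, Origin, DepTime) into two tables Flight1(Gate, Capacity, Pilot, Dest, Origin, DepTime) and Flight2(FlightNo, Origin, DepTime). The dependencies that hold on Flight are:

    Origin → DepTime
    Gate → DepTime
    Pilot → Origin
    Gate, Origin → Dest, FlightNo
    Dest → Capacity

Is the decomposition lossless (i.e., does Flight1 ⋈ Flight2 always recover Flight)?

Common attributes: Flight1 ∩ Flight2 = {Origin, DepTime}.
No dependency enlarges {Origin, DepTime}, so (Origin, DepTime)⁺ = {Origin, DepTime}.
The closure contains neither all of Flight1 = {Gate, Capacity, Pilot, Dest, Origin, DepTime} nor all of Flight2 = {FlightNo, Origin, DepTime}, so the common attributes are not a superkey of either fragment. The join is lossy.

No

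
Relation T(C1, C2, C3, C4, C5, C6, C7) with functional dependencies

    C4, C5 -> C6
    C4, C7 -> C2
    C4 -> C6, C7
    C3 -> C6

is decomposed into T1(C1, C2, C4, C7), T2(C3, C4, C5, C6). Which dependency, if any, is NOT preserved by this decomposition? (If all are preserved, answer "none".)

C4, C5 → C6 lies within T2.
C4, C7 → C2 lies within T1.
C4 → C6, C7: restricted closure across fragments reaches C6, C7.
C3 → C6 lies within T2.
Every dependency is enforceable on the fragments, so the decomposition is dependency-preserving.

none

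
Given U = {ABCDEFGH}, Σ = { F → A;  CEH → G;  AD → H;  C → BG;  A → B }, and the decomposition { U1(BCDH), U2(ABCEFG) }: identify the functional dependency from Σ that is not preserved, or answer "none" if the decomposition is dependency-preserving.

Check AD → H: no single fragment contains all of {ADH}, and the restricted closure of {AD} across the fragments never reaches {H}.
F → A is preserved.
CEH → G is preserved.
C → BG is preserved.
A → B is preserved.

AD → H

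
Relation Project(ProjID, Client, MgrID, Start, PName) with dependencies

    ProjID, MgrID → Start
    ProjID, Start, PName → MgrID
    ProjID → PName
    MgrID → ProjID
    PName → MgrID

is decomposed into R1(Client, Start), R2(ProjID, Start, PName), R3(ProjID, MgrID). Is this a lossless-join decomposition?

Chase test. Columns are ProjID, Client, MgrID, Start, PName; row i has aⱼ where attribute j ∈ Ri, else bᵢⱼ.
Initial tableau (one row per fragment):
  row 1: b11 a2 b13 a4 b15
  row 2: a1 b22 b23 a4 a5
  row 3: a1 b32 a3 b34 b35
Rows 2 and 3 agree on ProjID; apply ProjID→PName and equate their PName entries.
Rows 2 and 3 agree on PName; apply PName→MgrID and equate their MgrID entries.
Rows 2 and 3 agree on ProjID, MgrID; apply ProjID, MgrID→Start and equate their Start entries.
No row becomes fully distinguished — the join is lossy.

No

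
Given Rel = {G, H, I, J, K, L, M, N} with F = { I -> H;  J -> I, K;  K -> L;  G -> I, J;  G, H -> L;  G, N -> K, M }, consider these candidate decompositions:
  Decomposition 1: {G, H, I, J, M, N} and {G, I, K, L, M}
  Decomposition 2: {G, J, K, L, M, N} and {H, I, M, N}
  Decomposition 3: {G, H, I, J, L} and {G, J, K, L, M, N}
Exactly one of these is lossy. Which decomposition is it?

Decomposition 2

Decomposition 1: common = {G, I, M}, closure = {G, H, I, J, K, L, M} → lossless.
Decomposition 2: common = {M, N}, closure = {M, N} → lossy.
Decomposition 3: common = {G, J, L}, closure = {G, H, I, J, K, L} → lossless.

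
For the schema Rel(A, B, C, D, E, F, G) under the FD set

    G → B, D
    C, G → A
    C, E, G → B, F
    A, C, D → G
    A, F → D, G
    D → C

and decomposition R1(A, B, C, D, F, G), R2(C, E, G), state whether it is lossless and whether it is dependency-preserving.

Lossless test: (C, G)⁺ = {A, B, C, D, G}, which is a superkey of neither fragment — lossy.
Dependency preservation: the restricted closure of {C, E, G} across the fragments never reaches {B, F}, so C, E, G → B, F cannot be enforced without a join — not preserved.

lossy and not dependency-preserving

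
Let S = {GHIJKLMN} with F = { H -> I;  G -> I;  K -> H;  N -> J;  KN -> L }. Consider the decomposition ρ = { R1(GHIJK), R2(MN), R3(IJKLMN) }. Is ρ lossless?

Chase test. Columns are GHIJKLMN; row i has aⱼ where attribute j ∈ Ri, else bᵢⱼ.
Initial tableau (one row per fragment):
  row 1: a1 a2 a3 a4 a5 b16 b17 b18
  row 2: b21 b22 b23 b24 b25 b26 a7 a8
  row 3: b31 b32 a3 a4 a5 a6 a7 a8
Rows 1 and 3 agree on K; apply K→H and equate their H entries.
Rows 2 and 3 agree on N; apply N→J and equate their J entries.
No row becomes fully distinguished — the join is lossy.

No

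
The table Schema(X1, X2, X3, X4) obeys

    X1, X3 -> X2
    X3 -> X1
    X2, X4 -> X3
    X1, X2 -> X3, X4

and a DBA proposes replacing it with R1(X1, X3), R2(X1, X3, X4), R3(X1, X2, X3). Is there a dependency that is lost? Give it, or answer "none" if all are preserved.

Check X2, X4 → X3: no single fragment contains all of {X2, X3, X4}, and the restricted closure of {X2, X4} across the fragments never reaches {X3}.
X1, X3 → X2 is preserved.
X3 → X1 is preserved.
X1, X2 → X3, X4 is preserved.

X2, X4 -> X3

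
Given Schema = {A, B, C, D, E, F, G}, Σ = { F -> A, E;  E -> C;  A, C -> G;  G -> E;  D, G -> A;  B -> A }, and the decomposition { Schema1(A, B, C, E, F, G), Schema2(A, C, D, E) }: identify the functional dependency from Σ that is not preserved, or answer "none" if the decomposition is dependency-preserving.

D, G -> A

Check D, G → A: no single fragment contains all of {A, D, G}, and the restricted closure of {D, G} across the fragments never reaches {A}.
F → A, E is preserved.
E → C is preserved.
A, C → G is preserved.
G → E is preserved.
B → A is preserved.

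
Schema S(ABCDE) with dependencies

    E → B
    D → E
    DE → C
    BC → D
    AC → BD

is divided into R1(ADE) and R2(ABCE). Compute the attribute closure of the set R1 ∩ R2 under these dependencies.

ABE

R1 ∩ R2 = {AE}.
E → B applies, adding B
Closure: {ABE}.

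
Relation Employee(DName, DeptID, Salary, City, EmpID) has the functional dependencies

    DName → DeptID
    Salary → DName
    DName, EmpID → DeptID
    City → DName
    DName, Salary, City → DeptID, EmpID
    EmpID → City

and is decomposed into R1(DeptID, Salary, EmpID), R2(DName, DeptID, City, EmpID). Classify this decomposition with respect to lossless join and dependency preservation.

Lossless test: (DeptID, EmpID)⁺ = {DName, DeptID, City, EmpID}, which contains all of one fragment — lossless.
Dependency preservation: the restricted closure of {Salary} across the fragments never reaches {DName}, so Salary → DName cannot be enforced without a join — not preserved.

lossless but not dependency-preserving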